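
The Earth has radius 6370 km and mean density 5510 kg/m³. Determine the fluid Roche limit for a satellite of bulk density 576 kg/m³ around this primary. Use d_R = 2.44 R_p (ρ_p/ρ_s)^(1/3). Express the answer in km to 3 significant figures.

33000 km

d_R = 2.44 × 6370 km × (5510/576)^(1/3)
    = 33000 km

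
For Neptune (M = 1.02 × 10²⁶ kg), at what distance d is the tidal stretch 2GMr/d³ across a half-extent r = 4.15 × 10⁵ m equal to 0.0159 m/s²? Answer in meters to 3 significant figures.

7.08 × 10⁷ m

2GMr/d³ = a_tidal  ⇒  d = (2GMr / a_tidal)^(1/3)
d = (2 × 6.674×10⁻¹¹ × (1.02 × 10²⁶) × (4.15 × 10⁵) / (0.0159))^(1/3)
  = 7.08 × 10⁷ m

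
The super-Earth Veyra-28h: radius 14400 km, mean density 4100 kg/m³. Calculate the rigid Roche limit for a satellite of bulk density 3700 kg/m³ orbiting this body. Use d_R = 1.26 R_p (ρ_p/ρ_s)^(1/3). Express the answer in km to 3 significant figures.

d_R = 1.26 × 14400 km × (4100/3700)^(1/3)
    = 18800 km

18800 km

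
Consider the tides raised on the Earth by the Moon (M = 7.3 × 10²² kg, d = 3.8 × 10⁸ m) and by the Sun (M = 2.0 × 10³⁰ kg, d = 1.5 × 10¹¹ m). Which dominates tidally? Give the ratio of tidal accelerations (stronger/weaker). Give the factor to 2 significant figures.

The Moon, by a factor of ≈ 2.2

The tide-raising term goes as M/d³ (the gradient of a 1/d² field).
The Moon: (7.3 × 10²²) / (3.8 × 10⁸)³ = 1.330 × 10⁻³
The Sun: (2.0 × 10³⁰) / (1.5 × 10¹¹)³ = 5.926 × 10⁻⁴
Ratio (larger/smaller) = 2.2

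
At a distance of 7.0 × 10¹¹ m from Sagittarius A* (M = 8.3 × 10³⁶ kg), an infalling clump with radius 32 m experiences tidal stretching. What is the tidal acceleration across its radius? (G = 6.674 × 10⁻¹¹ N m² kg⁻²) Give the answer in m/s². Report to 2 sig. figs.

1.0 × 10⁻⁷ m/s²

Differencing GM/(d−r)² and GM/d² to first order in r/d gives 2GMr/d³.
a_tidal = 2GMr/d³
        = 2 × (6.674 × 10⁻¹¹) × (8.3 × 10³⁶) × (32) / (7.0 × 10¹¹)³
        = 1.0 × 10⁻⁷ m/s²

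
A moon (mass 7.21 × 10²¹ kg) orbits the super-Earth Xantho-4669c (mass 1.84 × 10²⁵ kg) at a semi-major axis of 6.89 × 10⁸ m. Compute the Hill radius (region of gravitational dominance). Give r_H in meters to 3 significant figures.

3.50 × 10⁷ m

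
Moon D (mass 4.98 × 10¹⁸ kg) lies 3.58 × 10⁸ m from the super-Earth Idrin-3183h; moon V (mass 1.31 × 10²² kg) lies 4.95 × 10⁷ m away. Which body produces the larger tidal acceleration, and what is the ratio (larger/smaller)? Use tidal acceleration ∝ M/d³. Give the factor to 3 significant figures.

Moon V, by a factor of ≈ 9.95 × 10⁵

The tide-raising term goes as M/d³ (the gradient of a 1/d² field).
Moon D: (4.98 × 10¹⁸) / (3.58 × 10⁸)³ = 1.085 × 10⁻⁷
Moon V: (1.31 × 10²²) / (4.95 × 10⁷)³ = 1.080 × 10⁻¹
Ratio (larger/smaller) = 9.95 × 10⁵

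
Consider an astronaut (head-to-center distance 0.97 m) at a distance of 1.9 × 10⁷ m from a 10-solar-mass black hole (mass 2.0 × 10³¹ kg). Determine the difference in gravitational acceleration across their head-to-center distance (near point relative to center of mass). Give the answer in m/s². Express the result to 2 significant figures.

3.8 × 10⁻¹ m/s²

Differencing GM/(d−r)² and GM/d² to first order in r/d gives 2GMr/d³.
Δa = 2GMr/d³
   = 2 × (6.674 × 10⁻¹¹) × (2.0 × 10³¹) × (0.97) / (1.9 × 10⁷)³
   = 3.8 × 10⁻¹ m/s²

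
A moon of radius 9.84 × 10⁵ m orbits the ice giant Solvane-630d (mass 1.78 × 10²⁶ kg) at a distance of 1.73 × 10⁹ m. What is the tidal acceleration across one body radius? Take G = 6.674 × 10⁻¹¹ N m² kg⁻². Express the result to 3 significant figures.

The tidal stretch is the gradient of GM/d² times the body's extent r, hence the 1/d³ dependence.
Δg = 2GMr/d³
   = 2 × (6.674 × 10⁻¹¹) × (1.78 × 10²⁶) × (9.84 × 10⁵) / (1.73 × 10⁹)³
   = 4.52 × 10⁻⁶ m/s²

4.52 × 10⁻⁶ m/s²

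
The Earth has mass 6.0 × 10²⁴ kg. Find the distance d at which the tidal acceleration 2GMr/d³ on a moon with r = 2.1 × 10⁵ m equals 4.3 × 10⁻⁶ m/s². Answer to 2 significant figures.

2GMr/d³ = a_tidal  ⇒  d = (2GMr / a_tidal)^(1/3)
d = (2 × 6.674×10⁻¹¹ × (6.0 × 10²⁴) × (2.1 × 10⁵) / (4.3 × 10⁻⁶))^(1/3)
  = 3.4 × 10⁸ m

3.4 × 10⁸ m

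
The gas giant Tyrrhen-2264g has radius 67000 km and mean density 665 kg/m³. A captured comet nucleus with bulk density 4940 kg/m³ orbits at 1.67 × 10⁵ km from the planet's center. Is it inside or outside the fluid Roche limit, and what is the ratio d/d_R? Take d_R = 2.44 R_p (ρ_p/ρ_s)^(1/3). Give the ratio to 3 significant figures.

outside; d/d_R ≈ 1.99

d_R = 2.44 × (67000 km) × (665/4940)^(1/3) = 83780 km
d/d_R = (1.67 × 10⁵) / (83780) = 1.99
Since d/d_R > 1, the body is outside the Roche limit.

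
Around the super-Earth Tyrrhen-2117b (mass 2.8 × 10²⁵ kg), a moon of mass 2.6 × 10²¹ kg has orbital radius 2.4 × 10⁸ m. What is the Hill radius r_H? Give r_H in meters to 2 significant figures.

7.5 × 10⁶ m

r_H ≈ a (m/3M)^(1/3)
    = (2.4 × 10⁸) × (2.6 × 10²¹ / (3 × 2.8 × 10²⁵))^(1/3)
    = 7.5 × 10⁶ m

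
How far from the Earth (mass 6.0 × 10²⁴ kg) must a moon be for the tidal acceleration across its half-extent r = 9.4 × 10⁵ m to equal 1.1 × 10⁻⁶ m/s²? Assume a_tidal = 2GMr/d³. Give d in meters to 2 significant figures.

2GMr/d³ = a_tidal  ⇒  d = (2GMr / a_tidal)^(1/3)
d = (2 × 6.674×10⁻¹¹ × (6.0 × 10²⁴) × (9.4 × 10⁵) / (1.1 × 10⁻⁶))^(1/3)
  = 8.8 × 10⁸ m

8.8 × 10⁸ m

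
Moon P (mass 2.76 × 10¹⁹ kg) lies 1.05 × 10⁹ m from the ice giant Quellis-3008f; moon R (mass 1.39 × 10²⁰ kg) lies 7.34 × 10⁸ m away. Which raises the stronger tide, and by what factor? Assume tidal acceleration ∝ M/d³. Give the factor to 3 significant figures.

Moon R, by a factor of ≈ 14.7

The tide-raising term goes as M/d³ (the gradient of a 1/d² field).
Moon P: (2.76 × 10¹⁹) / (1.05 × 10⁹)³ = 2.384 × 10⁻⁸
Moon R: (1.39 × 10²⁰) / (7.34 × 10⁸)³ = 3.515 × 10⁻⁷
Ratio (larger/smaller) = 14.7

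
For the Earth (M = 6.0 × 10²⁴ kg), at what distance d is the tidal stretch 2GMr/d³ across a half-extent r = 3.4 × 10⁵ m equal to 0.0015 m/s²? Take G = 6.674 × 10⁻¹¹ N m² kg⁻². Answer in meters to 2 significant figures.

2GMr/d³ = a_tidal  ⇒  d = (2GMr / a_tidal)^(1/3)
d = (2 × 6.674×10⁻¹¹ × (6.0 × 10²⁴) × (3.4 × 10⁵) / (0.0015))^(1/3)
  = 5.7 × 10⁷ m

5.7 × 10⁷ m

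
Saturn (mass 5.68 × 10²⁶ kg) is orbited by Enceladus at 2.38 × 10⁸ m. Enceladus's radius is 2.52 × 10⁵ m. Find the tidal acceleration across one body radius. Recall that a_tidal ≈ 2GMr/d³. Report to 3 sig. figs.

1.42 × 10⁻³ m/s²

a_tidal = 2GMr/d³
        = 2 × (6.674 × 10⁻¹¹) × (5.68 × 10²⁶) × (2.52 × 10⁵) / (2.38 × 10⁸)³
        = 1.42 × 10⁻³ m/s²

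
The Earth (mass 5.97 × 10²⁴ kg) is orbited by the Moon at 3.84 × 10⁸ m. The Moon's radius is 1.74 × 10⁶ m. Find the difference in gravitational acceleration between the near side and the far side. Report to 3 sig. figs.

4.90 × 10⁻⁵ m/s²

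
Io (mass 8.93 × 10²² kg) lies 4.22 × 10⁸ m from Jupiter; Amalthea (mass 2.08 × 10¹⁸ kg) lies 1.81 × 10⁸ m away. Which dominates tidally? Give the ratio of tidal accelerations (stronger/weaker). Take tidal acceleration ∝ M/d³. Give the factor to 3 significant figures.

Tidal stretch scales as M/d³; compute that for each body.
Io: (8.93 × 10²²) / (4.22 × 10⁸)³ = 1.188 × 10⁻³
Amalthea: (2.08 × 10¹⁸) / (1.81 × 10⁸)³ = 3.508 × 10⁻⁷
Ratio (larger/smaller) = 3390

Io, by a factor of ≈ 3390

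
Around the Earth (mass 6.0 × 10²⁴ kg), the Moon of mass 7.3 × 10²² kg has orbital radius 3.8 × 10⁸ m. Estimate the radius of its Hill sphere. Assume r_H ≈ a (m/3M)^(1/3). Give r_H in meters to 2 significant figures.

r_H ≈ a (m/3M)^(1/3)
    = (3.8 × 10⁸) × (7.3 × 10²² / (3 × 6.0 × 10²⁴))^(1/3)
    = 6.1 × 10⁷ m

6.1 × 10⁷ m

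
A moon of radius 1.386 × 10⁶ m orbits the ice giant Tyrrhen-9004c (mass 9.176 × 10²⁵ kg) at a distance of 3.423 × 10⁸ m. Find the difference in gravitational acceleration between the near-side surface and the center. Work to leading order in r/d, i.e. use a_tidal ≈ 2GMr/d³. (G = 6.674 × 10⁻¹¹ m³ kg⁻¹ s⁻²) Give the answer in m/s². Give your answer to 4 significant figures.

Differencing GM/(d−r)² and GM/d² to first order in r/d gives 2GMr/d³.
a_tidal = 2GMr/d³
        = 2 × (6.674 × 10⁻¹¹) × (9.176 × 10²⁵) × (1.386 × 10⁶) / (3.423 × 10⁸)³
        = 4.233 × 10⁻⁴ m/s²

4.233 × 10⁻⁴ m/s²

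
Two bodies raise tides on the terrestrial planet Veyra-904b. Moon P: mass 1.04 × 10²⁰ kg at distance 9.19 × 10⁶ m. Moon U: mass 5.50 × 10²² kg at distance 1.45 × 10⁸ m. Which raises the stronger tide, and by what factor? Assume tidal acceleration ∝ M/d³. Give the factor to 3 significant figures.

Moon P, by a factor of ≈ 7.43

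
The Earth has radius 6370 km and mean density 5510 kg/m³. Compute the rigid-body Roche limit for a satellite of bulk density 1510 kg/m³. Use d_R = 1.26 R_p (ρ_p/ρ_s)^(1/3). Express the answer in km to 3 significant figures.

12400 km

d_R = 1.26 × 6370 km × (5510/1510)^(1/3)
    = 12400 km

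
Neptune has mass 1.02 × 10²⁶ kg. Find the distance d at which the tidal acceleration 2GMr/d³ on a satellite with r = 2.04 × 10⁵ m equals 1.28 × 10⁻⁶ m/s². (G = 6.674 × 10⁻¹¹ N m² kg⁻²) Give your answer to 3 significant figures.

2GMr/d³ = a_tidal  ⇒  d = (2GMr / a_tidal)^(1/3)
d = (2 × 6.674×10⁻¹¹ × (1.02 × 10²⁶) × (2.04 × 10⁵) / (1.28 × 10⁻⁶))^(1/3)
  = 1.29 × 10⁹ m

1.29 × 10⁹ m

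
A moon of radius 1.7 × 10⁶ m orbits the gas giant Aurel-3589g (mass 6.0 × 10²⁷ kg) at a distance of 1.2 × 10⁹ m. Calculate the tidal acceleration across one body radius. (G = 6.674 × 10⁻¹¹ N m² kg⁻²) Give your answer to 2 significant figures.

a_tidal = 2GMr/d³
        = 2 × (6.674 × 10⁻¹¹) × (6.0 × 10²⁷) × (1.7 × 10⁶) / (1.2 × 10⁹)³
        = 7.9 × 10⁻⁴ m/s²

7.9 × 10⁻⁴ m/s²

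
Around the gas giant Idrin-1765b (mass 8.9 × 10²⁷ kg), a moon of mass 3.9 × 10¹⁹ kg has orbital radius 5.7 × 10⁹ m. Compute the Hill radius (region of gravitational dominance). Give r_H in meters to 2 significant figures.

r_H ≈ a (m/3M)^(1/3)
    = (5.7 × 10⁹) × (3.9 × 10¹⁹ / (3 × 8.9 × 10²⁷))^(1/3)
    = 6.5 × 10⁶ m

6.5 × 10⁶ m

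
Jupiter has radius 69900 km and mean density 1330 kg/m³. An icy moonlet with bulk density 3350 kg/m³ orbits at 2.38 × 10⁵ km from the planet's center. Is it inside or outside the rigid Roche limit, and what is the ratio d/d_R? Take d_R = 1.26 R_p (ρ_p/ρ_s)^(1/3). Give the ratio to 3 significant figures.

d_R = 1.26 × (69900 km) × (1330/3350)^(1/3) = 64730 km
d/d_R = (2.38 × 10⁵) / (64730) = 3.68
Since d/d_R > 1, the body is outside the Roche limit.

outside; d/d_R ≈ 3.68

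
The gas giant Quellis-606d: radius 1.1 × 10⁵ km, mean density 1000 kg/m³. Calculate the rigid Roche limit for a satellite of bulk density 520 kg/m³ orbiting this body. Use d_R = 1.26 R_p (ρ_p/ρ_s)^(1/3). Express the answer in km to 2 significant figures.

1.7 × 10⁵ km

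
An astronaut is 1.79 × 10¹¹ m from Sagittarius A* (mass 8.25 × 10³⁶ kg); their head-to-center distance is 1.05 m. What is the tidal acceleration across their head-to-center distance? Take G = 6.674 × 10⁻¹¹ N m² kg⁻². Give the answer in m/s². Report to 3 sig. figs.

2.02 × 10⁻⁷ m/s²

Since r ≪ d, expand the inverse-square field across one radius to get the leading 2GMr/d³ term.
Δa = 2GMr/d³
   = 2 × (6.674 × 10⁻¹¹) × (8.25 × 10³⁶) × (1.05) / (1.79 × 10¹¹)³
   = 2.02 × 10⁻⁷ m/s²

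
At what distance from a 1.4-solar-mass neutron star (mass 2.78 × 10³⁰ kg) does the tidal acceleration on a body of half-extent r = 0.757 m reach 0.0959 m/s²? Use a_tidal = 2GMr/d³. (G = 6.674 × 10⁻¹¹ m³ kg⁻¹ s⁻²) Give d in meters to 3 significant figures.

1.43 × 10⁷ m

2GMr/d³ = a_tidal  ⇒  d = (2GMr / a_tidal)^(1/3)
d = (2 × 6.674×10⁻¹¹ × (2.78 × 10³⁰) × (0.757) / (0.0959))^(1/3)
  = 1.43 × 10⁷ m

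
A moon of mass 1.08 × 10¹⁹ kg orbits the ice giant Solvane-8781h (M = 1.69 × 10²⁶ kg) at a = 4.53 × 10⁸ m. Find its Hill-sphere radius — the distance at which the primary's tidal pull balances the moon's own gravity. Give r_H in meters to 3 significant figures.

r_H ≈ a (m/3M)^(1/3)
    = (4.53 × 10⁸) × (1.08 × 10¹⁹ / (3 × 1.69 × 10²⁶))^(1/3)
    = 1.26 × 10⁶ m

1.26 × 10⁶ m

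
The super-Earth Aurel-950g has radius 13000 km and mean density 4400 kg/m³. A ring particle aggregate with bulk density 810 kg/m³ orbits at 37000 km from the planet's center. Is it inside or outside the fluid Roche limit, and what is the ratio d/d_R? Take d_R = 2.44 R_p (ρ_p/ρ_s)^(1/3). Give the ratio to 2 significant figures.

inside; d/d_R ≈ 0.66

d_R = 2.44 × (13000 km) × (4400/810)^(1/3) = 55760 km
d/d_R = (37000) / (55760) = 0.66
Since d/d_R < 1, the body is inside the Roche limit.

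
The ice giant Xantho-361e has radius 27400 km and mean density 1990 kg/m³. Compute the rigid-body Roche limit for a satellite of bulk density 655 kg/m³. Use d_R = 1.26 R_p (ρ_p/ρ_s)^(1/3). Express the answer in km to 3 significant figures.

50000 km

d_R = 1.26 × 27400 km × (1990/655)^(1/3)
    = 50000 km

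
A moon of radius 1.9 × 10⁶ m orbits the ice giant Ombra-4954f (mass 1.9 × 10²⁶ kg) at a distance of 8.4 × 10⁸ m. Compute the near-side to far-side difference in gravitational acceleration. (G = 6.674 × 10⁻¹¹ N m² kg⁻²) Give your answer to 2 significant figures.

1.6 × 10⁻⁴ m/s²

Δg = 4GMr/d³
   = 4 × (6.674 × 10⁻¹¹) × (1.9 × 10²⁶) × (1.9 × 10⁶) / (8.4 × 10⁸)³
   = 1.6 × 10⁻⁴ m/s²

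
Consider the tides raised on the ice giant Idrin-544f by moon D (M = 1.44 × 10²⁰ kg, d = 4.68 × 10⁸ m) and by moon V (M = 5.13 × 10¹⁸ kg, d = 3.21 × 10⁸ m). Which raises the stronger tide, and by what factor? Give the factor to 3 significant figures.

The tide-raising term goes as M/d³ (the gradient of a 1/d² field).
Moon D: (1.44 × 10²⁰) / (4.68 × 10⁸)³ = 1.405 × 10⁻⁶
Moon V: (5.13 × 10¹⁸) / (3.21 × 10⁸)³ = 1.551 × 10⁻⁷
Ratio (larger/smaller) = 9.06

Moon D, by a factor of ≈ 9.06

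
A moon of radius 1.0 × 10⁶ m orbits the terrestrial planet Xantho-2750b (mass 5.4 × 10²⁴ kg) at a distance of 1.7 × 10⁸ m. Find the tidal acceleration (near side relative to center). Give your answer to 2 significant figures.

Δa = 2GMr/d³
   = 2 × (6.674 × 10⁻¹¹) × (5.4 × 10²⁴) × (1.0 × 10⁶) / (1.7 × 10⁸)³
   = 1.5 × 10⁻⁴ m/s²

1.5 × 10⁻⁴ m/s²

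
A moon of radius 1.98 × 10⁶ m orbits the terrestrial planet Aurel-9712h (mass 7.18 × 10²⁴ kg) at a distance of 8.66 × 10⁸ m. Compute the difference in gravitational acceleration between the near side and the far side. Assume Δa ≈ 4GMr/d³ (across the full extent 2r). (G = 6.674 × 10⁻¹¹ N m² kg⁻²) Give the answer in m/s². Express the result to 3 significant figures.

5.84 × 10⁻⁶ m/s²

a_tidal = 4GMr/d³
        = 4 × (6.674 × 10⁻¹¹) × (7.18 × 10²⁴) × (1.98 × 10⁶) / (8.66 × 10⁸)³
        = 5.84 × 10⁻⁶ m/s²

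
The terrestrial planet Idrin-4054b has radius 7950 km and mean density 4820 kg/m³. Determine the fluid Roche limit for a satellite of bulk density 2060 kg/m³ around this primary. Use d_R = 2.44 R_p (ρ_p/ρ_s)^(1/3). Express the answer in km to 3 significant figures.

25800 km

d_R = 2.44 × 7950 km × (4820/2060)^(1/3)
    = 25800 km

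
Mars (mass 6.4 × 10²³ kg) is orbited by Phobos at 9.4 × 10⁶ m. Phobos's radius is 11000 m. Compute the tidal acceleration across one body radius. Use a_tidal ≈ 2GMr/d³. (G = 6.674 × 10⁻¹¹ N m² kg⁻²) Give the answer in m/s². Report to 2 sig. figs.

1.1 × 10⁻³ m/s²

Differencing GM/(d−r)² and GM/d² to first order in r/d gives 2GMr/d³.
Δa = 2GMr/d³
   = 2 × (6.674 × 10⁻¹¹) × (6.4 × 10²³) × (11000) / (9.4 × 10⁶)³
   = 1.1 × 10⁻³ m/s²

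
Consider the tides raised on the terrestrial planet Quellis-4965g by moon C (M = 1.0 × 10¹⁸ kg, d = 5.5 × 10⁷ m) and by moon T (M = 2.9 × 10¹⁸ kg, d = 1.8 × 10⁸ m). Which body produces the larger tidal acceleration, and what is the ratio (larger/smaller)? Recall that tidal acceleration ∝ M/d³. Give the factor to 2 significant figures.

Moon C, by a factor of ≈ 12

Compare M/d³ for the two perturbers:
Moon C: (1.0 × 10¹⁸) / (5.5 × 10⁷)³ = 6.011 × 10⁻⁶
Moon T: (2.9 × 10¹⁸) / (1.8 × 10⁸)³ = 4.973 × 10⁻⁷
Ratio (larger/smaller) = 12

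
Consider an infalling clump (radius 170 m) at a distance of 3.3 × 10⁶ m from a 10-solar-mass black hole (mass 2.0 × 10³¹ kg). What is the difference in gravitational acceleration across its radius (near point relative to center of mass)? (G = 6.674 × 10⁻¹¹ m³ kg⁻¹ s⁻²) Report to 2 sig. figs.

Δg = 2GMr/d³
   = 2 × (6.674 × 10⁻¹¹) × (2.0 × 10³¹) × (170) / (3.3 × 10⁶)³
   = 1.3 × 10⁴ m/s²

1.3 × 10⁴ m/s²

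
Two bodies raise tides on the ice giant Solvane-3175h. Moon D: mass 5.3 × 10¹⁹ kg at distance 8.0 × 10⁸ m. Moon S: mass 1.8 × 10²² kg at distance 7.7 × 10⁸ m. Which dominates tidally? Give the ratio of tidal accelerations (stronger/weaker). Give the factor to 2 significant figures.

Moon S, by a factor of ≈ 380

Tidal acceleration ∝ M/d³, so compare M/d³ for each.
Moon D: (5.3 × 10¹⁹) / (8.0 × 10⁸)³ = 1.035 × 10⁻⁷
Moon S: (1.8 × 10²²) / (7.7 × 10⁸)³ = 3.943 × 10⁻⁵
Ratio (larger/smaller) = 380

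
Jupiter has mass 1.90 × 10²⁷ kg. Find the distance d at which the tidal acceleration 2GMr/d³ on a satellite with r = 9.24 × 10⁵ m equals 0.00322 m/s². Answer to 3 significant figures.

2GMr/d³ = a_tidal  ⇒  d = (2GMr / a_tidal)^(1/3)
d = (2 × 6.674×10⁻¹¹ × (1.90 × 10²⁷) × (9.24 × 10⁵) / (0.00322))^(1/3)
  = 4.18 × 10⁸ m

4.18 × 10⁸ m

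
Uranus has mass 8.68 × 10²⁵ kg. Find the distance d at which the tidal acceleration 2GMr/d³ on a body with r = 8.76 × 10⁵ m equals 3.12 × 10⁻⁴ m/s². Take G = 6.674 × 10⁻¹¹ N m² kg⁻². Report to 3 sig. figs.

3.19 × 10⁸ m

2GMr/d³ = a_tidal  ⇒  d = (2GMr / a_tidal)^(1/3)
d = (2 × 6.674×10⁻¹¹ × (8.68 × 10²⁵) × (8.76 × 10⁵) / (3.12 × 10⁻⁴))^(1/3)
  = 3.19 × 10⁸ m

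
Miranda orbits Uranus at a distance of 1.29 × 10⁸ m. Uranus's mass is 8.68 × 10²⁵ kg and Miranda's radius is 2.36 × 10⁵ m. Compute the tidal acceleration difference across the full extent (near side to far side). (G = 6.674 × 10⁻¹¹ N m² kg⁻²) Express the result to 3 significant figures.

2.55 × 10⁻³ m/s²

Δg = 4GMr/d³
   = 4 × (6.674 × 10⁻¹¹) × (8.68 × 10²⁵) × (2.36 × 10⁵) / (1.29 × 10⁸)³
   = 2.55 × 10⁻³ m/s²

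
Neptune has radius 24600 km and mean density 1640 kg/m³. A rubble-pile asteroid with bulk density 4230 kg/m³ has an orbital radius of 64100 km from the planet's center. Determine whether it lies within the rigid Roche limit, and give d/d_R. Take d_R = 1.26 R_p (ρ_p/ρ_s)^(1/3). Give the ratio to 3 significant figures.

outside; d/d_R ≈ 2.84

d_R = 1.26 × (24600 km) × (1640/4230)^(1/3) = 22600 km
d/d_R = (64100) / (22600) = 2.84
Since d/d_R > 1, the body is outside the Roche limit.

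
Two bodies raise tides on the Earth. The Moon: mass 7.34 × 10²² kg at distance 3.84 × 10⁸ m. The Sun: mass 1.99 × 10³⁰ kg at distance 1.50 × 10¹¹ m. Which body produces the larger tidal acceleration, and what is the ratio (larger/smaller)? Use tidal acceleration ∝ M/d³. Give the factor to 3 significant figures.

The Moon, by a factor of ≈ 2.20

Compare M/d³ for the two perturbers:
The Moon: (7.34 × 10²²) / (3.84 × 10⁸)³ = 1.296 × 10⁻³
The Sun: (1.99 × 10³⁰) / (1.50 × 10¹¹)³ = 5.896 × 10⁻⁴
Ratio (larger/smaller) = 2.20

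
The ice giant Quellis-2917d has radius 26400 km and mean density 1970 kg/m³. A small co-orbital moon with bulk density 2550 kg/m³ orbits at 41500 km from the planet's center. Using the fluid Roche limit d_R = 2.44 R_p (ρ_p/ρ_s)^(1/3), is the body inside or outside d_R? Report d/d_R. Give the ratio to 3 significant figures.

d_R = 2.44 × (26400 km) × (1970/2550)^(1/3) = 59110 km
d/d_R = (41500) / (59110) = 0.702
Since d/d_R < 1, the body is inside the Roche limit.

inside; d/d_R ≈ 0.702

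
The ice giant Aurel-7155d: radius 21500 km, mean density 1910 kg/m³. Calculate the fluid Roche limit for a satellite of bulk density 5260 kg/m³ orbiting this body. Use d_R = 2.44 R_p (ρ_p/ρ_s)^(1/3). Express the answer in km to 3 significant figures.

d_R = 2.44 × 21500 km × (1910/5260)^(1/3)
    = 37400 km

37400 km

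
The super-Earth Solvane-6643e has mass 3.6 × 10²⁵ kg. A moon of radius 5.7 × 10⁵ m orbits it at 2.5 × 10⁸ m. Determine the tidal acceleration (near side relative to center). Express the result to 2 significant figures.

1.8 × 10⁻⁴ m/s²

Δa = 2GMr/d³
   = 2 × (6.674 × 10⁻¹¹) × (3.6 × 10²⁵) × (5.7 × 10⁵) / (2.5 × 10⁸)³
   = 1.8 × 10⁻⁴ m/s²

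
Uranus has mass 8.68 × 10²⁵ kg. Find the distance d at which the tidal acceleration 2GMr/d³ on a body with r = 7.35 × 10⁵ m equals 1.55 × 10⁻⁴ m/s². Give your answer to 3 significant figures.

3.80 × 10⁸ m

2GMr/d³ = a_tidal  ⇒  d = (2GMr / a_tidal)^(1/3)
d = (2 × 6.674×10⁻¹¹ × (8.68 × 10²⁵) × (7.35 × 10⁵) / (1.55 × 10⁻⁴))^(1/3)
  = 3.80 × 10⁸ m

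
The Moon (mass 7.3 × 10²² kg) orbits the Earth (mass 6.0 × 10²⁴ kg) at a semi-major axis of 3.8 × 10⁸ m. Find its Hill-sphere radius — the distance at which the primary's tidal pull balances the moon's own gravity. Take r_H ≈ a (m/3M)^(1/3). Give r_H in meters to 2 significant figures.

r_H ≈ a (m/3M)^(1/3)
    = (3.8 × 10⁸) × (7.3 × 10²² / (3 × 6.0 × 10²⁴))^(1/3)
    = 6.1 × 10⁷ m

6.1 × 10⁷ m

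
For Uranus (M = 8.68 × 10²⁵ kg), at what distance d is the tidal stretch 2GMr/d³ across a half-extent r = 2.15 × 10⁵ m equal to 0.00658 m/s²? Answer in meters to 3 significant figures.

7.23 × 10⁷ m

2GMr/d³ = a_tidal  ⇒  d = (2GMr / a_tidal)^(1/3)
d = (2 × 6.674×10⁻¹¹ × (8.68 × 10²⁵) × (2.15 × 10⁵) / (0.00658))^(1/3)
  = 7.23 × 10⁷ m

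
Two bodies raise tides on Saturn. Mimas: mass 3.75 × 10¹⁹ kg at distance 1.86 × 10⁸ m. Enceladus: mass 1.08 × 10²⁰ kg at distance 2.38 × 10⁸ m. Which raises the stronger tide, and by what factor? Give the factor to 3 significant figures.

Tidal stretch scales as M/d³; compute that for each body.
Mimas: (3.75 × 10¹⁹) / (1.86 × 10⁸)³ = 5.828 × 10⁻⁶
Enceladus: (1.08 × 10²⁰) / (2.38 × 10⁸)³ = 8.011 × 10⁻⁶
Ratio (larger/smaller) = 1.37

Enceladus, by a factor of ≈ 1.37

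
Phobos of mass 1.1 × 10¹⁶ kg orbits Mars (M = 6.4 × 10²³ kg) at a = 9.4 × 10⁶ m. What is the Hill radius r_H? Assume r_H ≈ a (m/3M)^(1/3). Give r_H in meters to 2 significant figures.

r_H ≈ a (m/3M)^(1/3)
    = (9.4 × 10⁶) × (1.1 × 10¹⁶ / (3 × 6.4 × 10²³))^(1/3)
    = 1.7 × 10⁴ m

1.7 × 10⁴ m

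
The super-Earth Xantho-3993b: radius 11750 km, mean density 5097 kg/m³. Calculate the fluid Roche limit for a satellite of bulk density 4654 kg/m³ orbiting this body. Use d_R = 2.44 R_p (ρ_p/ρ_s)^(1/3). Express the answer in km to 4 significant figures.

29550 km

d_R = 2.44 × 11750 km × (5097/4654)^(1/3)
    = 29550 km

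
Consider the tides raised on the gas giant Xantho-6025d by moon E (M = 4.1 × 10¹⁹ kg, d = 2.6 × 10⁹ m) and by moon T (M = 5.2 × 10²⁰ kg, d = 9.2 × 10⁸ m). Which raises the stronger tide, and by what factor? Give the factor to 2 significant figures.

Moon T, by a factor of ≈ 290

Tidal stretch scales as M/d³; compute that for each body.
Moon E: (4.1 × 10¹⁹) / (2.6 × 10⁹)³ = 2.333 × 10⁻⁹
Moon T: (5.2 × 10²⁰) / (9.2 × 10⁸)³ = 6.678 × 10⁻⁷
Ratio (larger/smaller) = 290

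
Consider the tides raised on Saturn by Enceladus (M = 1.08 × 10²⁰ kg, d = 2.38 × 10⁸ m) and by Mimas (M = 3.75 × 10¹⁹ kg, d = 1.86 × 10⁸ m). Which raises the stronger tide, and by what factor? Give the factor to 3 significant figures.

Enceladus, by a factor of ≈ 1.37

The tide-raising term goes as M/d³ (the gradient of a 1/d² field).
Enceladus: (1.08 × 10²⁰) / (2.38 × 10⁸)³ = 8.011 × 10⁻⁶
Mimas: (3.75 × 10¹⁹) / (1.86 × 10⁸)³ = 5.828 × 10⁻⁶
Ratio (larger/smaller) = 1.37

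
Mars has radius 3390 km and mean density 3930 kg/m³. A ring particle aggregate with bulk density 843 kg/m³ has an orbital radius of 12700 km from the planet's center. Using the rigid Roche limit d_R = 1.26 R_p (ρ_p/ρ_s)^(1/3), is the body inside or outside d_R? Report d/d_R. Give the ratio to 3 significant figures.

outside; d/d_R ≈ 1.78

d_R = 1.26 × (3390 km) × (3930/843)^(1/3) = 7136 km
d/d_R = (12700) / (7136) = 1.78
Since d/d_R > 1, the body is outside the Roche limit.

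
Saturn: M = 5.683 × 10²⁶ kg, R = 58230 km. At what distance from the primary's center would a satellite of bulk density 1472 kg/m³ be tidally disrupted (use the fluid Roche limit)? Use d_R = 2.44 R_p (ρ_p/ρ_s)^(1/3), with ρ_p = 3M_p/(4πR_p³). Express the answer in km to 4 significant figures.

ρ_p = 3M_p/(4πR_p³) = 3 × (5.683 × 10²⁶) / (4π × (5.823 × 10⁷ m)³) = 687.1 kg/m³
d_R = 2.44 × 58230 km × (687.1/1472)^(1/3)
    = 1.102 × 10⁵ km

1.102 × 10⁵ km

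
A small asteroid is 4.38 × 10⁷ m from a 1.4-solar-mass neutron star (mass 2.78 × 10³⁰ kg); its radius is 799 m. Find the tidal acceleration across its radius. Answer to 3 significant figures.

3.53 m/s²

Since r ≪ d, expand the inverse-square field across one radius to get the leading 2GMr/d³ term.
Δg = 2GMr/d³
   = 2 × (6.674 × 10⁻¹¹) × (2.78 × 10³⁰) × (799) / (4.38 × 10⁷)³
   = 3.53 m/s²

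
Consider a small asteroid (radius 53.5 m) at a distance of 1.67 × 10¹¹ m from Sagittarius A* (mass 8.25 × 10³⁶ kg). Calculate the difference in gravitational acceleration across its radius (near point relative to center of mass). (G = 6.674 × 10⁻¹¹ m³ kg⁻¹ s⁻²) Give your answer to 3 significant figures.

1.26 × 10⁻⁵ m/s²

The tidal stretch is the gradient of GM/d² times the body's extent r, hence the 1/d³ dependence.
Δa = 2GMr/d³
   = 2 × (6.674 × 10⁻¹¹) × (8.25 × 10³⁶) × (53.5) / (1.67 × 10¹¹)³
   = 1.26 × 10⁻⁵ m/s²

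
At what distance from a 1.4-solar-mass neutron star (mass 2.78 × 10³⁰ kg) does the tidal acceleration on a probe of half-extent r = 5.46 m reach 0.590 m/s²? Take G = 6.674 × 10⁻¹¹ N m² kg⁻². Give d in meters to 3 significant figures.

2GMr/d³ = a_tidal  ⇒  d = (2GMr / a_tidal)^(1/3)
d = (2 × 6.674×10⁻¹¹ × (2.78 × 10³⁰) × (5.46) / (0.590))^(1/3)
  = 1.51 × 10⁷ m

1.51 × 10⁷ m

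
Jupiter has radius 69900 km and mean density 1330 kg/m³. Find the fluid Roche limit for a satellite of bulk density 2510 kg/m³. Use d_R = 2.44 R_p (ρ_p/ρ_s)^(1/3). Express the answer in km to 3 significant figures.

d_R = 2.44 × 69900 km × (1330/2510)^(1/3)
    = 1.38 × 10⁵ km

1.38 × 10⁵ km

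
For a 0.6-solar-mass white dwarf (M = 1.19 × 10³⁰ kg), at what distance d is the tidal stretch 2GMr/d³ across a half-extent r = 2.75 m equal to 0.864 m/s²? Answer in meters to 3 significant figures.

2GMr/d³ = a_tidal  ⇒  d = (2GMr / a_tidal)^(1/3)
d = (2 × 6.674×10⁻¹¹ × (1.19 × 10³⁰) × (2.75) / (0.864))^(1/3)
  = 7.97 × 10⁶ m

7.97 × 10⁶ m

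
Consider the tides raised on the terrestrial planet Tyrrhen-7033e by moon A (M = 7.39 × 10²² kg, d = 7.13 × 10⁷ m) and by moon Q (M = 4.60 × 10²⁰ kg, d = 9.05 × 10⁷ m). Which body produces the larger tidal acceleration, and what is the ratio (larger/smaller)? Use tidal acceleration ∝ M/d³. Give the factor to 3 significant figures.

Moon A, by a factor of ≈ 329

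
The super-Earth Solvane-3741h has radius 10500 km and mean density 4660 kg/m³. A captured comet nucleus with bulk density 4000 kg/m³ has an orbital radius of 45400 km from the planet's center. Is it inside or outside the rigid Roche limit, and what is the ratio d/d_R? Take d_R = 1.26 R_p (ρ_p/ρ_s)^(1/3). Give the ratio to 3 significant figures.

d_R = 1.26 × (10500 km) × (4660/4000)^(1/3) = 13920 km
d/d_R = (45400) / (13920) = 3.26
Since d/d_R > 1, the body is outside the Roche limit.

outside; d/d_R ≈ 3.26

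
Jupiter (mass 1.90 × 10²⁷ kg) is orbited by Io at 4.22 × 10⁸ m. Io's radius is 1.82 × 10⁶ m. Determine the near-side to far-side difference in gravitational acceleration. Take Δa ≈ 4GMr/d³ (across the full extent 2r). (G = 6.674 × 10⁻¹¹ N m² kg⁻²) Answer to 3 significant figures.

Δa = 4GMr/d³
   = 4 × (6.674 × 10⁻¹¹) × (1.90 × 10²⁷) × (1.82 × 10⁶) / (4.22 × 10⁸)³
   = 1.23 × 10⁻² m/s²

1.23 × 10⁻² m/s²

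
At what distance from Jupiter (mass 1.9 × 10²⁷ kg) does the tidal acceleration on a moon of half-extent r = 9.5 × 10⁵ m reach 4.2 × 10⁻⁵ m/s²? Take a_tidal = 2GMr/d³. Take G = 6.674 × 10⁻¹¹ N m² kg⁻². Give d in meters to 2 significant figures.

1.8 × 10⁹ m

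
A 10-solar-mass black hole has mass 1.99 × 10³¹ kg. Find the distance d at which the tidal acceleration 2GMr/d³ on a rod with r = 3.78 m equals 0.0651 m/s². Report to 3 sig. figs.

5.36 × 10⁷ m

2GMr/d³ = a_tidal  ⇒  d = (2GMr / a_tidal)^(1/3)
d = (2 × 6.674×10⁻¹¹ × (1.99 × 10³¹) × (3.78) / (0.0651))^(1/3)
  = 5.36 × 10⁷ m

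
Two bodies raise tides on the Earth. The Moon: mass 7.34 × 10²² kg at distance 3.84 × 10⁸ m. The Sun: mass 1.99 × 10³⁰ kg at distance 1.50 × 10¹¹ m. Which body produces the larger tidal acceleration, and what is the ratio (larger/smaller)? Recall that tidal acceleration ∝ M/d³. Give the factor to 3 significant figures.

Tidal stretch scales as M/d³; compute that for each body.
The Moon: (7.34 × 10²²) / (3.84 × 10⁸)³ = 1.296 × 10⁻³
The Sun: (1.99 × 10³⁰) / (1.50 × 10¹¹)³ = 5.896 × 10⁻⁴
Ratio (larger/smaller) = 2.20

The Moon, by a factor of ≈ 2.20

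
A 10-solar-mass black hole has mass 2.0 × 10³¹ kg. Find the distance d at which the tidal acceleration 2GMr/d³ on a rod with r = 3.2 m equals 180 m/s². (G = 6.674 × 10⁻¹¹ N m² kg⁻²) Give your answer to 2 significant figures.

3.6 × 10⁶ m

2GMr/d³ = a_tidal  ⇒  d = (2GMr / a_tidal)^(1/3)
d = (2 × 6.674×10⁻¹¹ × (2.0 × 10³¹) × (3.2) / (180))^(1/3)
  = 3.6 × 10⁶ m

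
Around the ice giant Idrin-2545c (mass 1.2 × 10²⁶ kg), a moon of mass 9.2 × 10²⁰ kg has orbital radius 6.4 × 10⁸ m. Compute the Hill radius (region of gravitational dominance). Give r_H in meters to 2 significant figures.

8.8 × 10⁶ m

r_H ≈ a (m/3M)^(1/3)
    = (6.4 × 10⁸) × (9.2 × 10²⁰ / (3 × 1.2 × 10²⁶))^(1/3)
    = 8.8 × 10⁶ m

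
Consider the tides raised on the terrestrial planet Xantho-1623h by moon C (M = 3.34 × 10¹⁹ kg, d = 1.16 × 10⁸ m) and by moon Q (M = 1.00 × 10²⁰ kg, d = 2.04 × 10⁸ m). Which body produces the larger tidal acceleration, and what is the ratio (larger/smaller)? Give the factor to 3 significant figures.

Compare M/d³ for the two perturbers:
Moon C: (3.34 × 10¹⁹) / (1.16 × 10⁸)³ = 2.140 × 10⁻⁵
Moon Q: (1.00 × 10²⁰) / (2.04 × 10⁸)³ = 1.178 × 10⁻⁵
Ratio (larger/smaller) = 1.82

Moon C, by a factor of ≈ 1.82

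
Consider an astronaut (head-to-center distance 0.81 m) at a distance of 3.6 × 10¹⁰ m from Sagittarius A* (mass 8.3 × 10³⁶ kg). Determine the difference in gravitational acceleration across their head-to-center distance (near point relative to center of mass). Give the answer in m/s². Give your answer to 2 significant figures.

Since r ≪ d, expand the inverse-square field across one radius to get the leading 2GMr/d³ term.
a_tidal = 2GMr/d³
        = 2 × (6.674 × 10⁻¹¹) × (8.3 × 10³⁶) × (0.81) / (3.6 × 10¹⁰)³
        = 1.9 × 10⁻⁵ m/s²

1.9 × 10⁻⁵ m/s²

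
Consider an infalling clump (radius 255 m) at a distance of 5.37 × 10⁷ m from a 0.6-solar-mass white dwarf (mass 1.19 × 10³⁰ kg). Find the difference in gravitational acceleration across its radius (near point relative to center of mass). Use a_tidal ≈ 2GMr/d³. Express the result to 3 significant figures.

2.62 × 10⁻¹ m/s²

Δg = 2GMr/d³
   = 2 × (6.674 × 10⁻¹¹) × (1.19 × 10³⁰) × (255) / (5.37 × 10⁷)³
   = 2.62 × 10⁻¹ m/s²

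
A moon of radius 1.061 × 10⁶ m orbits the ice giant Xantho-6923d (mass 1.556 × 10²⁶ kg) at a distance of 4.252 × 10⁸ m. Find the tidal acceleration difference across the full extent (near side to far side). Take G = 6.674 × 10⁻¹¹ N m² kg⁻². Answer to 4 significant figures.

5.733 × 10⁻⁴ m/s²

The field gradient is 2GM/d³; across the full diameter 2r the difference is 4GMr/d³.
a_tidal = 4GMr/d³
        = 4 × (6.674 × 10⁻¹¹) × (1.556 × 10²⁶) × (1.061 × 10⁶) / (4.252 × 10⁸)³
        = 5.733 × 10⁻⁴ m/s²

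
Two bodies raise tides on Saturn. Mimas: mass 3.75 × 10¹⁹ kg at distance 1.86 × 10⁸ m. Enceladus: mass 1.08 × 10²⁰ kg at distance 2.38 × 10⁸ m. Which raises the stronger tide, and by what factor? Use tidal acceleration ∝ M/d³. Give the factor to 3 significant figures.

Enceladus, by a factor of ≈ 1.37

Tidal acceleration ∝ M/d³, so compare M/d³ for each.
Mimas: (3.75 × 10¹⁹) / (1.86 × 10⁸)³ = 5.828 × 10⁻⁶
Enceladus: (1.08 × 10²⁰) / (2.38 × 10⁸)³ = 8.011 × 10⁻⁶
Ratio (larger/smaller) = 1.37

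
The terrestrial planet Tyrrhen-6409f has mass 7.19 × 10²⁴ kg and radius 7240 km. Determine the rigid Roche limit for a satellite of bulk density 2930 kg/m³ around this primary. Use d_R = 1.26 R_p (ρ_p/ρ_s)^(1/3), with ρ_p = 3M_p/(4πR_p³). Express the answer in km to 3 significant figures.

10500 km

ρ_p = 3M_p/(4πR_p³) = 3 × (7.19 × 10²⁴) / (4π × (7.24 × 10⁶ m)³) = 4520 kg/m³
d_R = 1.26 × 7240 km × (4520/2930)^(1/3)
    = 10500 km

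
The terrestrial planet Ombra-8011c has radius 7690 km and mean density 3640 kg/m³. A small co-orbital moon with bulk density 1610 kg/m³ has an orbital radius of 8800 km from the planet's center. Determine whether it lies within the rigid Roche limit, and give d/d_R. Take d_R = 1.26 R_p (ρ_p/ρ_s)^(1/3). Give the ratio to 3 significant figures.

d_R = 1.26 × (7690 km) × (3640/1610)^(1/3) = 12720 km
d/d_R = (8800) / (12720) = 0.692
Since d/d_R < 1, the body is inside the Roche limit.

inside; d/d_R ≈ 0.692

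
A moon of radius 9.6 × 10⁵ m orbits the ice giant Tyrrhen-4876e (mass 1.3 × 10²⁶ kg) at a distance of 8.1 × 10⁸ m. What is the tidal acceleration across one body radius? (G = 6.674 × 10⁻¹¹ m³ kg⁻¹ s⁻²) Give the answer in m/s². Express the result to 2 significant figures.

Since r ≪ d, expand the inverse-square field across one radius to get the leading 2GMr/d³ term.
Δg = 2GMr/d³
   = 2 × (6.674 × 10⁻¹¹) × (1.3 × 10²⁶) × (9.6 × 10⁵) / (8.1 × 10⁸)³
   = 3.1 × 10⁻⁵ m/s²

3.1 × 10⁻⁵ m/s²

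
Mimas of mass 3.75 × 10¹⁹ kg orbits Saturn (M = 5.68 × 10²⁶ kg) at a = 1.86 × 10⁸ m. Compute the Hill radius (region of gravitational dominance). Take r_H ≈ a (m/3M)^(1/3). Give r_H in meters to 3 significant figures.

5.21 × 10⁵ m

r_H ≈ a (m/3M)^(1/3)
    = (1.86 × 10⁸) × (3.75 × 10¹⁹ / (3 × 5.68 × 10²⁶))^(1/3)
    = 5.21 × 10⁵ m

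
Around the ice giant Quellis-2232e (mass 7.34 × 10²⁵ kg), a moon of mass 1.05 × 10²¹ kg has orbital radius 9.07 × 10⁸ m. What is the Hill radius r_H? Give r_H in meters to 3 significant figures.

r_H ≈ a (m/3M)^(1/3)
    = (9.07 × 10⁸) × (1.05 × 10²¹ / (3 × 7.34 × 10²⁵))^(1/3)
    = 1.53 × 10⁷ m

1.53 × 10⁷ m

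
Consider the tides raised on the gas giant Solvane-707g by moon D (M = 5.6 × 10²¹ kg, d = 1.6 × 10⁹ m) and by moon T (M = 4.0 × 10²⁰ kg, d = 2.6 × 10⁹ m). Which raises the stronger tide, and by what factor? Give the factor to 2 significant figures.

Moon D, by a factor of ≈ 60

Compare M/d³ for the two perturbers:
Moon D: (5.6 × 10²¹) / (1.6 × 10⁹)³ = 1.367 × 10⁻⁶
Moon T: (4.0 × 10²⁰) / (2.6 × 10⁹)³ = 2.276 × 10⁻⁸
Ratio (larger/smaller) = 60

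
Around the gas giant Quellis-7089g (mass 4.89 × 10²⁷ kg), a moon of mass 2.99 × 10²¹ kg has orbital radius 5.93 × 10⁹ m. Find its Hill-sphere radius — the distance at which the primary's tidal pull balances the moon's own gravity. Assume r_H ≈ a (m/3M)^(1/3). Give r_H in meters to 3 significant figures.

r_H ≈ a (m/3M)^(1/3)
    = (5.93 × 10⁹) × (2.99 × 10²¹ / (3 × 4.89 × 10²⁷))^(1/3)
    = 3.49 × 10⁷ m

3.49 × 10⁷ m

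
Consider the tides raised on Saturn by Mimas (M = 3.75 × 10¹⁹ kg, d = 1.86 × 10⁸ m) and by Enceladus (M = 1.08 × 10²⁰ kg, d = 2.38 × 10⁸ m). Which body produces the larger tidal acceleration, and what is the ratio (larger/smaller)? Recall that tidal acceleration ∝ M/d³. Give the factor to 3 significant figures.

Tidal stretch scales as M/d³; compute that for each body.
Mimas: (3.75 × 10¹⁹) / (1.86 × 10⁸)³ = 5.828 × 10⁻⁶
Enceladus: (1.08 × 10²⁰) / (2.38 × 10⁸)³ = 8.011 × 10⁻⁶
Ratio (larger/smaller) = 1.37

Enceladus, by a factor of ≈ 1.37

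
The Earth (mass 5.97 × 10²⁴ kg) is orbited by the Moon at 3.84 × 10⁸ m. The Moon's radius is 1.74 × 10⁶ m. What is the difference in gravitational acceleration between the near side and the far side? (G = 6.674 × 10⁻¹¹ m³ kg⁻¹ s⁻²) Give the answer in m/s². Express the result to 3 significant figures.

4.90 × 10⁻⁵ m/s²

Δg = 4GMr/d³
   = 4 × (6.674 × 10⁻¹¹) × (5.97 × 10²⁴) × (1.74 × 10⁶) / (3.84 × 10⁸)³
   = 4.90 × 10⁻⁵ m/s²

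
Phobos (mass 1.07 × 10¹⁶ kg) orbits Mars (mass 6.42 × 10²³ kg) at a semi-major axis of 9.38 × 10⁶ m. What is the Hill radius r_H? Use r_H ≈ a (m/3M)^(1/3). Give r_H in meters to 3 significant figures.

r_H ≈ a (m/3M)^(1/3)
    = (9.38 × 10⁶) × (1.07 × 10¹⁶ / (3 × 6.42 × 10²³))^(1/3)
    = 1.66 × 10⁴ m

1.66 × 10⁴ m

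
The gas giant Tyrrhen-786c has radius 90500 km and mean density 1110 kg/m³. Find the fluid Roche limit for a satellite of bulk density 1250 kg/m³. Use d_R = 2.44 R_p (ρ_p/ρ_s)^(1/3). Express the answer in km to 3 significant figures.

2.12 × 10⁵ km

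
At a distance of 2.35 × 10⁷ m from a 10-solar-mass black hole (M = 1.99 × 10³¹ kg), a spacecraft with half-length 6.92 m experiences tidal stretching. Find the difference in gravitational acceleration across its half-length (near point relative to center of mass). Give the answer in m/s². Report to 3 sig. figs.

1.42 m/s²

a_tidal = 2GMr/d³
        = 2 × (6.674 × 10⁻¹¹) × (1.99 × 10³¹) × (6.92) / (2.35 × 10⁷)³
        = 1.42 m/s²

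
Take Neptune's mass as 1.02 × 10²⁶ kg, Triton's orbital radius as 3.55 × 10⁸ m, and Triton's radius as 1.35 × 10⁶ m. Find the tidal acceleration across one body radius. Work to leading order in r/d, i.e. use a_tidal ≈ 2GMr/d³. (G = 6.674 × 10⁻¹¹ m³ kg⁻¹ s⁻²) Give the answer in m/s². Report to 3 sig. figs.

Δg = 2GMr/d³
   = 2 × (6.674 × 10⁻¹¹) × (1.02 × 10²⁶) × (1.35 × 10⁶) / (3.55 × 10⁸)³
   = 4.11 × 10⁻⁴ m/s²

4.11 × 10⁻⁴ m/s²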